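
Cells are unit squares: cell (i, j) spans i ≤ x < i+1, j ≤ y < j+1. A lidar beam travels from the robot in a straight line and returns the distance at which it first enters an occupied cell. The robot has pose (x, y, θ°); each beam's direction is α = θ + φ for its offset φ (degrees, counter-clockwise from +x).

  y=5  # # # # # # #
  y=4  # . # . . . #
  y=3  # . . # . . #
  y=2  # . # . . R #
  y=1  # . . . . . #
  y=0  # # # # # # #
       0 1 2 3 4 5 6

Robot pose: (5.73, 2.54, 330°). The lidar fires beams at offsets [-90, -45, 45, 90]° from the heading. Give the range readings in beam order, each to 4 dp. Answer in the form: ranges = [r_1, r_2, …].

beam 1: φ=-90°, α=240°
  direction (-0.5000, -0.8660); cell (5,2); t to first gridline: x 1.4600, y 0.6235 (then +2.0000 / +1.1547)
    (5,1) via y @ 0.6235
    (4,1) via x @ 1.4600
    (4,0) via y @ 1.7782  # hit
  → r_1 = 1.7782
beam 2: φ=-45°, α=285°
  direction (0.2588, -0.9659); cell (5,2); t to first gridline: x 1.0432, y 0.5590 (then +3.8637 / +1.0353)
    (5,1) via y @ 0.5590
    (6,1) via x @ 1.0432  # hit
  → r_2 = 1.0432
beam 3: φ=45°, α=15°
  direction (0.9659, 0.2588); cell (5,2); t to first gridline: x 0.2795, y 1.7773 (then +1.0353 / +3.8637)
    (6,2) via x @ 0.2795  # hit
  → r_3 = 0.2795
beam 4: φ=90°, α=60°
  direction (0.5000, 0.8660); cell (5,2); t to first gridline: x 0.5400, y 0.5312 (then +2.0000 / +1.1547)
    (5,3) via y @ 0.5312
    (6,3) via x @ 0.5400  # hit
  → r_4 = 0.5400

ranges = [1.7782, 1.0432, 0.2795, 0.5400]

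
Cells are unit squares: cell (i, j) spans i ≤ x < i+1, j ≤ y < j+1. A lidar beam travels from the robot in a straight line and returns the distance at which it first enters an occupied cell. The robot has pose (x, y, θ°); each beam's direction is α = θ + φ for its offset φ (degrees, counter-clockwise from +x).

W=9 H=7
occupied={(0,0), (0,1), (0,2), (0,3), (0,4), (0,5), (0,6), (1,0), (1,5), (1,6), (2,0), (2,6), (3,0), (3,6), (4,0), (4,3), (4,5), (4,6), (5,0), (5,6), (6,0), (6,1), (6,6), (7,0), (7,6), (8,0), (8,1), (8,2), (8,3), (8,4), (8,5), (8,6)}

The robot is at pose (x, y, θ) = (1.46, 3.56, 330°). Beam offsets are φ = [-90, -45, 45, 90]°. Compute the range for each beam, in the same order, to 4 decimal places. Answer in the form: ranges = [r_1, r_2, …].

beam 1: φ=-90°, α=240°
  cosα=-0.5000 sinα=-0.8660 | (1,3) | tMaxX 0.9200 tMaxY 0.6466 | tΔX 2.0000 tΔY 1.1547
    t=0.6466 [y] (1,2)
    t=0.9200 [x] (0,2) — stop
  → r_1 = 0.9200
beam 2: φ=-45°, α=285°
  cosα=0.2588 sinα=-0.9659 | (1,3) | tMaxX 2.0864 tMaxY 0.5798 | tΔX 3.8637 tΔY 1.0353
    t=0.5798 [y] (1,2)
    t=1.6150 [y] (1,1)
    t=2.0864 [x] (2,1)
    t=2.6503 [y] (2,0) — stop
  → r_2 = 2.6503
beam 3: φ=45°, α=15°
  cosα=0.9659 sinα=0.2588 | (1,3) | tMaxX 0.5590 tMaxY 1.7000 | tΔX 1.0353 tΔY 3.8637
    t=0.5590 [x] (2,3)
    t=1.5943 [x] (3,3)
    t=1.7000 [y] (3,4)
    t=2.6296 [x] (4,4)
    t=3.6649 [x] (5,4)
    t=4.7002 [x] (6,4)
    t=5.5637 [y] (6,5)
    t=5.7354 [x] (7,5)
    t=6.7707 [x] (8,5) — stop
  → r_3 = 6.7707
beam 4: φ=90°, α=60°
  cosα=0.5000 sinα=0.8660 | (1,3) | tMaxX 1.0800 tMaxY 0.5081 | tΔX 2.0000 tΔY 1.1547
    t=0.5081 [y] (1,4)
    t=1.0800 [x] (2,4)
    t=1.6628 [y] (2,5)
    t=2.8175 [y] (2,6) — stop
  → r_4 = 2.8175

ranges = [0.9200, 2.6503, 6.7707, 2.8175]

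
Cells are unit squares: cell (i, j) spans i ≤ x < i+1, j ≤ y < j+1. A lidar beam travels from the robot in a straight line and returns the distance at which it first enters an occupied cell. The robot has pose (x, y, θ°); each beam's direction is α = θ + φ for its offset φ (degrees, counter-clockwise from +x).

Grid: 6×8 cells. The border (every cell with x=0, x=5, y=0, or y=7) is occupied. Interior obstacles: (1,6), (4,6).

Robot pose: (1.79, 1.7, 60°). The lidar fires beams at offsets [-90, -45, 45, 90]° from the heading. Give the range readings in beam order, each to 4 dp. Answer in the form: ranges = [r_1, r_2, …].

beam 1: φ=-90°, α=330°
  direction (0.8660, -0.5000); cell (1,1); t to first gridline: x 0.2425, y 1.4000 (then +1.1547 / +2.0000)
    (2,1) via x @ 0.2425
    (3,1) via x @ 1.3972
    (3,0) via y @ 1.4000  # hit
  → r_1 = 1.4000
beam 2: φ=-45°, α=15°
  direction (0.9659, 0.2588); cell (1,1); t to first gridline: x 0.2174, y 1.1591 (then +1.0353 / +3.8637)
    (2,1) via x @ 0.2174
    (2,2) via y @ 1.1591
    (3,2) via x @ 1.2527
    (4,2) via x @ 2.2880
    (5,2) via x @ 3.3232  # hit
  → r_2 = 3.3232
beam 3: φ=45°, α=105°
  direction (-0.2588, 0.9659); cell (1,1); t to first gridline: x 3.0523, y 0.3106 (then +3.8637 / +1.0353)
    (1,2) via y @ 0.3106
    (1,3) via y @ 1.3459
    (1,4) via y @ 2.3811
    (0,4) via x @ 3.0523  # hit
  → r_3 = 3.0523
beam 4: φ=90°, α=150°
  direction (-0.8660, 0.5000); cell (1,1); t to first gridline: x 0.9122, y 0.6000 (then +1.1547 / +2.0000)
    (1,2) via y @ 0.6000
    (0,2) via x @ 0.9122  # hit
  → r_4 = 0.9122

ranges = [1.4000, 3.3232, 3.0523, 0.9122]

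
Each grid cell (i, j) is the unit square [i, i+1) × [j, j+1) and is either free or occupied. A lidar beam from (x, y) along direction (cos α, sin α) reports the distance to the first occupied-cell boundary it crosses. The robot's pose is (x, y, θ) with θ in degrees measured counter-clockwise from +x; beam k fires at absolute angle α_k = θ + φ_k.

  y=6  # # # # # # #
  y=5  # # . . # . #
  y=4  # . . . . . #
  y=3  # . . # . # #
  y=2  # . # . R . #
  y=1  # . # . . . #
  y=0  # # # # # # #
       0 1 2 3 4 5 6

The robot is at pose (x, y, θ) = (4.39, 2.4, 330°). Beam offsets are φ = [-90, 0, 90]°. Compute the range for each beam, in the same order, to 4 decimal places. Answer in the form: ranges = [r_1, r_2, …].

ranges = [1.6166, 1.8591, 1.2200]

beam 1: φ=-90°, α=240°
  d=(-0.5000,-0.8660)  start (4,2)  tX=0.7800 tY=0.4619  stride 1/|dx|=2.0000 1/|dy|=1.1547
    cross y-line → (4,1), t=0.4619
    cross x-line → (3,1), t=0.7800
    cross y-line → (3,0), t=1.6166 (wall)
  → r_1 = 1.6166
beam 2: φ=0°, α=330°
  d=(0.8660,-0.5000)  start (4,2)  tX=0.7044 tY=0.8000  stride 1/|dx|=1.1547 1/|dy|=2.0000
    cross x-line → (5,2), t=0.7044
    cross y-line → (5,1), t=0.8000
    cross x-line → (6,1), t=1.8591 (wall)
  → r_2 = 1.8591
beam 3: φ=90°, α=60°
  d=(0.5000,0.8660)  start (4,2)  tX=1.2200 tY=0.6928  stride 1/|dx|=2.0000 1/|dy|=1.1547
    cross y-line → (4,3), t=0.6928
    cross x-line → (5,3), t=1.2200 (wall)
  → r_3 = 1.2200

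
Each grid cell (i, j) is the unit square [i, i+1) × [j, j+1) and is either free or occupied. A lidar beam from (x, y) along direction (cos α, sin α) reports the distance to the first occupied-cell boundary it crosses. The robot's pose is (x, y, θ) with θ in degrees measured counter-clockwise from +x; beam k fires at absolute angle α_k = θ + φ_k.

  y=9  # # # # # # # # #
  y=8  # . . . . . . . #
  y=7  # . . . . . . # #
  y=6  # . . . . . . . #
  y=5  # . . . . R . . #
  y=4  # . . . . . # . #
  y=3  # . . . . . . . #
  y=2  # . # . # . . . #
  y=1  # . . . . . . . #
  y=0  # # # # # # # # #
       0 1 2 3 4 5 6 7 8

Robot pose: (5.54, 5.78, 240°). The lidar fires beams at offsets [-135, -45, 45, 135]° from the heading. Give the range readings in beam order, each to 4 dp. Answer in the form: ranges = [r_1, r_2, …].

ranges = [3.3336, 4.7002, 1.7773, 2.5468]

beam 1: φ=-135°, α=105°
  cosα=-0.2588 sinα=0.9659 | (5,5) | tMaxX 2.0864 tMaxY 0.2278 | tΔX 3.8637 tΔY 1.0353
    t=0.2278 [y] (5,6)
    t=1.2630 [y] (5,7)
    t=2.0864 [x] (4,7)
    t=2.2983 [y] (4,8)
    t=3.3336 [y] (4,9) — stop
  → r_1 = 3.3336
beam 2: φ=-45°, α=195°
  cosα=-0.9659 sinα=-0.2588 | (5,5) | tMaxX 0.5590 tMaxY 3.0137 | tΔX 1.0353 tΔY 3.8637
    t=0.5590 [x] (4,5)
    t=1.5943 [x] (3,5)
    t=2.6296 [x] (2,5)
    t=3.0137 [y] (2,4)
    t=3.6649 [x] (1,4)
    t=4.7002 [x] (0,4) — stop
  → r_2 = 4.7002
beam 3: φ=45°, α=285°
  cosα=0.2588 sinα=-0.9659 | (5,5) | tMaxX 1.7773 tMaxY 0.8075 | tΔX 3.8637 tΔY 1.0353
    t=0.8075 [y] (5,4)
    t=1.7773 [x] (6,4) — stop
  → r_3 = 1.7773
beam 4: φ=135°, α=15°
  cosα=0.9659 sinα=0.2588 | (5,5) | tMaxX 0.4762 tMaxY 0.8500 | tΔX 1.0353 tΔY 3.8637
    t=0.4762 [x] (6,5)
    t=0.8500 [y] (6,6)
    t=1.5115 [x] (7,6)
    t=2.5468 [x] (8,6) — stop
  → r_4 = 2.5468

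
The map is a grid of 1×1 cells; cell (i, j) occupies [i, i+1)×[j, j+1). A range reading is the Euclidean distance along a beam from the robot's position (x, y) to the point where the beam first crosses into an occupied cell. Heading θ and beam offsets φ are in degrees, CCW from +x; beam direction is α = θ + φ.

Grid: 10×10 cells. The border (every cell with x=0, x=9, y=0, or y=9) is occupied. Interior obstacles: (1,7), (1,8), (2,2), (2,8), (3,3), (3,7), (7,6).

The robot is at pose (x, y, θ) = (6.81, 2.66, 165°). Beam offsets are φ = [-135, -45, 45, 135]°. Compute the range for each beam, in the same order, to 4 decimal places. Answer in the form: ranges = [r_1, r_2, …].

beam 1: φ=-135°, α=30°
  d=(0.8660,0.5000)  start (6,2)  tX=0.2194 tY=0.6800  stride 1/|dx|=1.1547 1/|dy|=2.0000
    cross x-line → (7,2), t=0.2194
    cross y-line → (7,3), t=0.6800
    cross x-line → (8,3), t=1.3741
    cross x-line → (9,3), t=2.5288 (wall)
  → r_1 = 2.5288
beam 2: φ=-45°, α=120°
  d=(-0.5000,0.8660)  start (6,2)  tX=1.6200 tY=0.3926  stride 1/|dx|=2.0000 1/|dy|=1.1547
    cross y-line → (6,3), t=0.3926
    cross y-line → (6,4), t=1.5473
    cross x-line → (5,4), t=1.6200
    cross y-line → (5,5), t=2.7020
    cross x-line → (4,5), t=3.6200
    cross y-line → (4,6), t=3.8567
    cross y-line → (4,7), t=5.0114
    cross x-line → (3,7), t=5.6200 (wall)
  → r_2 = 5.6200
beam 3: φ=45°, α=210°
  d=(-0.8660,-0.5000)  start (6,2)  tX=0.9353 tY=1.3200  stride 1/|dx|=1.1547 1/|dy|=2.0000
    cross x-line → (5,2), t=0.9353
    cross y-line → (5,1), t=1.3200
    cross x-line → (4,1), t=2.0900
    cross x-line → (3,1), t=3.2447
    cross y-line → (3,0), t=3.3200 (wall)
  → r_3 = 3.3200
beam 4: φ=135°, α=300°
  d=(0.5000,-0.8660)  start (6,2)  tX=0.3800 tY=0.7621  stride 1/|dx|=2.0000 1/|dy|=1.1547
    cross x-line → (7,2), t=0.3800
    cross y-line → (7,1), t=0.7621
    cross y-line → (7,0), t=1.9168 (wall)
  → r_4 = 1.9168

ranges = [2.5288, 5.6200, 3.3200, 1.9168]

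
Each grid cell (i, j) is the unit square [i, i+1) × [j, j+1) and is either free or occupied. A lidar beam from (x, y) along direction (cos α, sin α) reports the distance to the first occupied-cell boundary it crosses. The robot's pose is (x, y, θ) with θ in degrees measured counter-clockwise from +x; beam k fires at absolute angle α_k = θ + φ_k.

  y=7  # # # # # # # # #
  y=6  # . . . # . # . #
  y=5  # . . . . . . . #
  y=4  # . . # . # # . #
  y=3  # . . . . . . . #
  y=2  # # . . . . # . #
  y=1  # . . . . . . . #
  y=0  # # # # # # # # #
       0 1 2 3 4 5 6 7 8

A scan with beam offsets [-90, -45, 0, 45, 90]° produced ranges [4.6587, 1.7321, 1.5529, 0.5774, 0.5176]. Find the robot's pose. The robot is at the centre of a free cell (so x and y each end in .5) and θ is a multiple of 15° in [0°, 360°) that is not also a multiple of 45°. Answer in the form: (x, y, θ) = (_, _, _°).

Candidates: 35 free-cell centres × 16 headings = 560 poses. Raycast each; keep the one whose scan matches to 4 dp.
  (4.5, 2.5, 330°): beam 1 = 1.7321 ≠ 4.6587 ✗
  (4.5, 1.5, 150°): beam 1 = 2.8868 ≠ 4.6587 ✗
  (1.5, 3.5, 300°): beam 1 = 0.5774 ≠ 4.6587 ✗
  (7.5, 2.5, 150°): beam 1 = 1.0000 ≠ 4.6587 ✗
  …
  (5.5, 2.5, 285°): r_1=4.6587, r_2=1.7321, r_3=1.5529, r_4=0.5774, r_5=0.5176 — all match ✓
Only this pose fits every beam.

(x, y, θ) = (5.5, 2.5, 285°)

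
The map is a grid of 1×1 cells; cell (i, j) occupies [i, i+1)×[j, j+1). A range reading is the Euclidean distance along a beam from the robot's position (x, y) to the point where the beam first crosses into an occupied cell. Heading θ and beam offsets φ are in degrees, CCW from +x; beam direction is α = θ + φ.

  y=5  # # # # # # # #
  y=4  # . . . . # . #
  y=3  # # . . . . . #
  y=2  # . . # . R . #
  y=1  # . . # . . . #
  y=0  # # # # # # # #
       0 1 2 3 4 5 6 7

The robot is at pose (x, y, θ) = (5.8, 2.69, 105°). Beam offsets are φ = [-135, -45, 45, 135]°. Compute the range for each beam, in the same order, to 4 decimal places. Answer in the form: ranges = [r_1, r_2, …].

beam 1: φ=-135°, α=330°
  dir = (cos 330°, sin 330°) = (0.8660, -0.5000); from cell (5,2)
  next x-line at t=0.2309, next y-line at t=1.3800; Δt_x=1.1547, Δt_y=2.0000
    x: enter (6,2) at t=0.2309
    y: enter (6,1) at t=1.3800
    x: enter (7,1) at t=1.3856 ← occupied
  → r_1 = 1.3856
beam 2: φ=-45°, α=60°
  dir = (cos 60°, sin 60°) = (0.5000, 0.8660); from cell (5,2)
  next x-line at t=0.4000, next y-line at t=0.3580; Δt_x=2.0000, Δt_y=1.1547
    y: enter (5,3) at t=0.3580
    x: enter (6,3) at t=0.4000
    y: enter (6,4) at t=1.5127
    x: enter (7,4) at t=2.4000 ← occupied
  → r_2 = 2.4000
beam 3: φ=45°, α=150°
  dir = (cos 150°, sin 150°) = (-0.8660, 0.5000); from cell (5,2)
  next x-line at t=0.9238, next y-line at t=0.6200; Δt_x=1.1547, Δt_y=2.0000
    y: enter (5,3) at t=0.6200
    x: enter (4,3) at t=0.9238
    x: enter (3,3) at t=2.0785
    y: enter (3,4) at t=2.6200
    x: enter (2,4) at t=3.2332
    x: enter (1,4) at t=4.3879
    y: enter (1,5) at t=4.6200 ← occupied
  → r_3 = 4.6200
beam 4: φ=135°, α=240°
  dir = (cos 240°, sin 240°) = (-0.5000, -0.8660); from cell (5,2)
  next x-line at t=1.6000, next y-line at t=0.7967; Δt_x=2.0000, Δt_y=1.1547
    y: enter (5,1) at t=0.7967
    x: enter (4,1) at t=1.6000
    y: enter (4,0) at t=1.9514 ← occupied
  → r_4 = 1.9514

ranges = [1.3856, 2.4000, 4.6200, 1.9514]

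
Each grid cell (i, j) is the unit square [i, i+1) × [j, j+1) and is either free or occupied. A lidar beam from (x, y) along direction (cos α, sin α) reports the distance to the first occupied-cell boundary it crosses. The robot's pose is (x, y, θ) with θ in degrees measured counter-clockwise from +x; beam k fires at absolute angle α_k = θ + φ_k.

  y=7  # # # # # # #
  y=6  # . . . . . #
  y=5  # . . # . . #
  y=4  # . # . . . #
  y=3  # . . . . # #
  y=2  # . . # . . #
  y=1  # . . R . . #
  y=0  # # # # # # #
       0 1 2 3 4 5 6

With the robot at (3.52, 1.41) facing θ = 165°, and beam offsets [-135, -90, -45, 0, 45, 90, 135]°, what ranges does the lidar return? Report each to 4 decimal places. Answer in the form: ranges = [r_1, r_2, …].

ranges = [2.8637, 0.6108, 0.6813, 2.6089, 0.8200, 0.4245, 0.4734]

beam 1: φ=-135°, α=30°
  direction (0.8660, 0.5000); cell (3,1); t to first gridline: x 0.5543, y 1.1800 (then +1.1547 / +2.0000)
    (4,1) via x @ 0.5543
    (4,2) via y @ 1.1800
    (5,2) via x @ 1.7090
    (6,2) via x @ 2.8637  # hit
  → r_1 = 2.8637
beam 2: φ=-90°, α=75°
  direction (0.2588, 0.9659); cell (3,1); t to first gridline: x 1.8546, y 0.6108 (then +3.8637 / +1.0353)
    (3,2) via y @ 0.6108  # hit
  → r_2 = 0.6108
beam 3: φ=-45°, α=120°
  direction (-0.5000, 0.8660); cell (3,1); t to first gridline: x 1.0400, y 0.6813 (then +2.0000 / +1.1547)
    (3,2) via y @ 0.6813  # hit
  → r_3 = 0.6813
beam 4: φ=0°, α=165°
  direction (-0.9659, 0.2588); cell (3,1); t to first gridline: x 0.5383, y 2.2796 (then +1.0353 / +3.8637)
    (2,1) via x @ 0.5383
    (1,1) via x @ 1.5736
    (1,2) via y @ 2.2796
    (0,2) via x @ 2.6089  # hit
  → r_4 = 2.6089
beam 5: φ=45°, α=210°
  direction (-0.8660, -0.5000); cell (3,1); t to first gridline: x 0.6004, y 0.8200 (then +1.1547 / +2.0000)
    (2,1) via x @ 0.6004
    (2,0) via y @ 0.8200  # hit
  → r_5 = 0.8200
beam 6: φ=90°, α=255°
  direction (-0.2588, -0.9659); cell (3,1); t to first gridline: x 2.0091, y 0.4245 (then +3.8637 / +1.0353)
    (3,0) via y @ 0.4245  # hit
  → r_6 = 0.4245
beam 7: φ=135°, α=300°
  direction (0.5000, -0.8660); cell (3,1); t to first gridline: x 0.9600, y 0.4734 (then +2.0000 / +1.1547)
    (3,0) via y @ 0.4734  # hit
  → r_7 = 0.4734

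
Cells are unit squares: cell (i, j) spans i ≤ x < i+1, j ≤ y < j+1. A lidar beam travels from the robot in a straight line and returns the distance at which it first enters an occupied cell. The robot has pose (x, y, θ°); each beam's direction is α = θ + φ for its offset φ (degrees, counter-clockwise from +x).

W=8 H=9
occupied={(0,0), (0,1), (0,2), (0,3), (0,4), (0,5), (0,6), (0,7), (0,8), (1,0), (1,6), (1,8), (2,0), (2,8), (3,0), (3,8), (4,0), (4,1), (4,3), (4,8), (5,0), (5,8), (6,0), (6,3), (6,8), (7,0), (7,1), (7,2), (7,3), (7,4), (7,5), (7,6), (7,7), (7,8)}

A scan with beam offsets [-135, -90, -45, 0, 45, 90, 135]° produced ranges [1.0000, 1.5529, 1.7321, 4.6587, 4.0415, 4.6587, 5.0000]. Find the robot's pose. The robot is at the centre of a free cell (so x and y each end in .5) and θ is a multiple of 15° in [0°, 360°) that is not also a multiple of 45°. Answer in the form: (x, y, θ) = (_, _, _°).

(x, y, θ) = (2.5, 5.5, 255°)

The pose lattice has 38·16 = 608 candidates. Test each by forward raycasting.
  (4.5, 4.5, 150°): beam 1 = 2.5882 ≠ 1.0000 ✗
  (5.5, 7.5, 240°): beam 1 = 0.5176 ≠ 1.0000 ✗
  (1.5, 1.5, 210°): beam 1 = 6.7293 ≠ 1.0000 ✗
  (4.5, 4.5, 300°): beam 1 = 3.6235 ≠ 1.0000 ✗
  …
  (2.5, 5.5, 255°): r_1=1.0000, r_2=1.5529, r_3=1.7321, r_4=4.6587, r_5=4.0415, r_6=4.6587, r_7=5.0000 — all match ✓
No second candidate reproduces the full scan.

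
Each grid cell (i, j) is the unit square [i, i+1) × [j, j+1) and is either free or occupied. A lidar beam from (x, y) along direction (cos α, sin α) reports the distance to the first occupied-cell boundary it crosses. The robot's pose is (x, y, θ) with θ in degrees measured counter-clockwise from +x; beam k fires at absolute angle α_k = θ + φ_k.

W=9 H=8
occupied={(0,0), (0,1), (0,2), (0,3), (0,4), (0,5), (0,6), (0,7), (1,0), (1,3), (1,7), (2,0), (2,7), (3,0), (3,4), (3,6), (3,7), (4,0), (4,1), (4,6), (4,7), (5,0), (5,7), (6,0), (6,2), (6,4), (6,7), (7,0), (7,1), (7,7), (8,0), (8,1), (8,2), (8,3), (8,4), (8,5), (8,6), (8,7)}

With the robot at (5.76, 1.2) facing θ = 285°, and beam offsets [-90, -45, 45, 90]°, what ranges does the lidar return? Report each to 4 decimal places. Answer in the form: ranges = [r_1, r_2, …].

beam 1: φ=-90°, α=195°
  cosα=-0.9659 sinα=-0.2588 | (5,1) | tMaxX 0.7868 tMaxY 0.7727 | tΔX 1.0353 tΔY 3.8637
    t=0.7727 [y] (5,0) — stop
  → r_1 = 0.7727
beam 2: φ=-45°, α=240°
  cosα=-0.5000 sinα=-0.8660 | (5,1) | tMaxX 1.5200 tMaxY 0.2309 | tΔX 2.0000 tΔY 1.1547
    t=0.2309 [y] (5,0) — stop
  → r_2 = 0.2309
beam 3: φ=45°, α=330°
  cosα=0.8660 sinα=-0.5000 | (5,1) | tMaxX 0.2771 tMaxY 0.4000 | tΔX 1.1547 tΔY 2.0000
    t=0.2771 [x] (6,1)
    t=0.4000 [y] (6,0) — stop
  → r_3 = 0.4000
beam 4: φ=90°, α=15°
  cosα=0.9659 sinα=0.2588 | (5,1) | tMaxX 0.2485 tMaxY 3.0910 | tΔX 1.0353 tΔY 3.8637
    t=0.2485 [x] (6,1)
    t=1.2837 [x] (7,1) — stop
  → r_4 = 1.2837

ranges = [0.7727, 0.2309, 0.4000, 1.2837]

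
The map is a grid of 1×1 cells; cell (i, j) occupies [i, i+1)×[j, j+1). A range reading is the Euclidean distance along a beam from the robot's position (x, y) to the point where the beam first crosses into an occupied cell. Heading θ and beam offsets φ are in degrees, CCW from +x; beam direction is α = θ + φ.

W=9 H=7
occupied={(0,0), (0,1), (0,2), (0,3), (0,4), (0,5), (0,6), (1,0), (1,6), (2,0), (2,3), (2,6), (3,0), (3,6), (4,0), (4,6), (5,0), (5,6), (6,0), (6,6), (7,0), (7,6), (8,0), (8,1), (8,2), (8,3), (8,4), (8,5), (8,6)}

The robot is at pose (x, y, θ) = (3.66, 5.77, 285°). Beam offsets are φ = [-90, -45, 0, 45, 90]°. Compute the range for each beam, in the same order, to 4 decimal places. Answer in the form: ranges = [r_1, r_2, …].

beam 1: φ=-90°, α=195°
  cosα=-0.9659 sinα=-0.2588 | (3,5) | tMaxX 0.6833 tMaxY 2.9751 | tΔX 1.0353 tΔY 3.8637
    t=0.6833 [x] (2,5)
    t=1.7186 [x] (1,5)
    t=2.7538 [x] (0,5) — stop
  → r_1 = 2.7538
beam 2: φ=-45°, α=240°
  cosα=-0.5000 sinα=-0.8660 | (3,5) | tMaxX 1.3200 tMaxY 0.8891 | tΔX 2.0000 tΔY 1.1547
    t=0.8891 [y] (3,4)
    t=1.3200 [x] (2,4)
    t=2.0438 [y] (2,3) — stop
  → r_2 = 2.0438
beam 3: φ=0°, α=285°
  cosα=0.2588 sinα=-0.9659 | (3,5) | tMaxX 1.3137 tMaxY 0.7972 | tΔX 3.8637 tΔY 1.0353
    t=0.7972 [y] (3,4)
    t=1.3137 [x] (4,4)
    t=1.8324 [y] (4,3)
    t=2.8677 [y] (4,2)
    t=3.9030 [y] (4,1)
    t=4.9383 [y] (4,0) — stop
  → r_3 = 4.9383
beam 4: φ=45°, α=330°
  cosα=0.8660 sinα=-0.5000 | (3,5) | tMaxX 0.3926 tMaxY 1.5400 | tΔX 1.1547 tΔY 2.0000
    t=0.3926 [x] (4,5)
    t=1.5400 [y] (4,4)
    t=1.5473 [x] (5,4)
    t=2.7020 [x] (6,4)
    t=3.5400 [y] (6,3)
    t=3.8567 [x] (7,3)
    t=5.0114 [x] (8,3) — stop
  → r_4 = 5.0114
beam 5: φ=90°, α=15°
  cosα=0.9659 sinα=0.2588 | (3,5) | tMaxX 0.3520 tMaxY 0.8887 | tΔX 1.0353 tΔY 3.8637
    t=0.3520 [x] (4,5)
    t=0.8887 [y] (4,6) — stop
  → r_5 = 0.8887

ranges = [2.7538, 2.0438, 4.9383, 5.0114, 0.8887]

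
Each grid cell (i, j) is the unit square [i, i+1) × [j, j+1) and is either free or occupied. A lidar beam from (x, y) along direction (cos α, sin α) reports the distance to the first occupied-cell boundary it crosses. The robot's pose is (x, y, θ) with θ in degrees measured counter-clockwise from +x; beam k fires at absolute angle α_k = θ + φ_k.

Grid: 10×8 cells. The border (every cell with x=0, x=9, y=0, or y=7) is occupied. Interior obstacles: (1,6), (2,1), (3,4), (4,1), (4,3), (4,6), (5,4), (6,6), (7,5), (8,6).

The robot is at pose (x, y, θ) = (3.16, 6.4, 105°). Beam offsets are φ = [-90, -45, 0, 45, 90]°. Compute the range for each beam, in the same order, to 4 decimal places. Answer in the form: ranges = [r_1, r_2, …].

beam 1: φ=-90°, α=15°
  dir = (cos 15°, sin 15°) = (0.9659, 0.2588); from cell (3,6)
  next x-line at t=0.8696, next y-line at t=2.3182; Δt_x=1.0353, Δt_y=3.8637
    x: enter (4,6) at t=0.8696 ← occupied
  → r_1 = 0.8696
beam 2: φ=-45°, α=60°
  dir = (cos 60°, sin 60°) = (0.5000, 0.8660); from cell (3,6)
  next x-line at t=1.6800, next y-line at t=0.6928; Δt_x=2.0000, Δt_y=1.1547
    y: enter (3,7) at t=0.6928 ← occupied
  → r_2 = 0.6928
beam 3: φ=0°, α=105°
  dir = (cos 105°, sin 105°) = (-0.2588, 0.9659); from cell (3,6)
  next x-line at t=0.6182, next y-line at t=0.6212; Δt_x=3.8637, Δt_y=1.0353
    x: enter (2,6) at t=0.6182
    y: enter (2,7) at t=0.6212 ← occupied
  → r_3 = 0.6212
beam 4: φ=45°, α=150°
  dir = (cos 150°, sin 150°) = (-0.8660, 0.5000); from cell (3,6)
  next x-line at t=0.1848, next y-line at t=1.2000; Δt_x=1.1547, Δt_y=2.0000
    x: enter (2,6) at t=0.1848
    y: enter (2,7) at t=1.2000 ← occupied
  → r_4 = 1.2000
beam 5: φ=90°, α=195°
  dir = (cos 195°, sin 195°) = (-0.9659, -0.2588); from cell (3,6)
  next x-line at t=0.1656, next y-line at t=1.5455; Δt_x=1.0353, Δt_y=3.8637
    x: enter (2,6) at t=0.1656
    x: enter (1,6) at t=1.2009 ← occupied
  → r_5 = 1.2009

ranges = [0.8696, 0.6928, 0.6212, 1.2000, 1.2009]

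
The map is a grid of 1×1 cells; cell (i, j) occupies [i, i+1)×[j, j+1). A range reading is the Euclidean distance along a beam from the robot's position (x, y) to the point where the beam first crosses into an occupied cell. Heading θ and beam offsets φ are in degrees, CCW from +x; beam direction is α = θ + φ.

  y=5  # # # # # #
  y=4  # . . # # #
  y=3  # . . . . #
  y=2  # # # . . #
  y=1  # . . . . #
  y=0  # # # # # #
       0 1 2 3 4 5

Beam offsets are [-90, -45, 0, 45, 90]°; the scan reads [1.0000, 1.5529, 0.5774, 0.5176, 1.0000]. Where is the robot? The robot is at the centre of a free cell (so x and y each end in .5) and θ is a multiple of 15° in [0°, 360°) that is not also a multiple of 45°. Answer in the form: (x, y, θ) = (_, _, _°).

(x, y, θ) = (2.5, 1.5, 240°)

Candidates: 12 free-cell centres × 16 headings = 192 poses. Raycast each; keep the one whose scan matches to 4 dp.
  (2.5, 1.5, 75°): beam 1 = 1.9319 ≠ 1.0000 ✗
  (2.5, 4.5, 165°): beam 1 = 0.5176 ≠ 1.0000 ✗
  (4.5, 2.5, 300°): beam 1 = 3.0000 ≠ 1.0000 ✗
  …
  (2.5, 1.5, 240°): r_1=1.0000, r_2=1.5529, r_3=0.5774, r_4=0.5176, r_5=1.0000 — all match ✓
Unique over the lattice → pose = (2.5, 1.5, 240°).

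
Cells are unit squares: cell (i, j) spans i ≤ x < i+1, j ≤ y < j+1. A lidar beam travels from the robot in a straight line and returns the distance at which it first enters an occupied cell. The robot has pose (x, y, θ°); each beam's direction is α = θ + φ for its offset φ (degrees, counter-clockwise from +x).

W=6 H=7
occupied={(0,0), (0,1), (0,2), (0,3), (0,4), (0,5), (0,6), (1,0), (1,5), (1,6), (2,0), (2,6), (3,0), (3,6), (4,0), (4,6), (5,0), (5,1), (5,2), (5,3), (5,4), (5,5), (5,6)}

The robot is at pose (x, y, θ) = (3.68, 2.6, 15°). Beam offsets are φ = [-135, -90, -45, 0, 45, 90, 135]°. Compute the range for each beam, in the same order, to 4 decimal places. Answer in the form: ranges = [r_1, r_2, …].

beam 1: φ=-135°, α=240°
  cosα=-0.5000 sinα=-0.8660 | (3,2) | tMaxX 1.3600 tMaxY 0.6928 | tΔX 2.0000 tΔY 1.1547
    t=0.6928 [y] (3,1)
    t=1.3600 [x] (2,1)
    t=1.8475 [y] (2,0) — stop
  → r_1 = 1.8475
beam 2: φ=-90°, α=285°
  cosα=0.2588 sinα=-0.9659 | (3,2) | tMaxX 1.2364 tMaxY 0.6212 | tΔX 3.8637 tΔY 1.0353
    t=0.6212 [y] (3,1)
    t=1.2364 [x] (4,1)
    t=1.6564 [y] (4,0) — stop
  → r_2 = 1.6564
beam 3: φ=-45°, α=330°
  cosα=0.8660 sinα=-0.5000 | (3,2) | tMaxX 0.3695 tMaxY 1.2000 | tΔX 1.1547 tΔY 2.0000
    t=0.3695 [x] (4,2)
    t=1.2000 [y] (4,1)
    t=1.5242 [x] (5,1) — stop
  → r_3 = 1.5242
beam 4: φ=0°, α=15°
  cosα=0.9659 sinα=0.2588 | (3,2) | tMaxX 0.3313 tMaxY 1.5455 | tΔX 1.0353 tΔY 3.8637
    t=0.3313 [x] (4,2)
    t=1.3666 [x] (5,2) — stop
  → r_4 = 1.3666
beam 5: φ=45°, α=60°
  cosα=0.5000 sinα=0.8660 | (3,2) | tMaxX 0.6400 tMaxY 0.4619 | tΔX 2.0000 tΔY 1.1547
    t=0.4619 [y] (3,3)
    t=0.6400 [x] (4,3)
    t=1.6166 [y] (4,4)
    t=2.6400 [x] (5,4) — stop
  → r_5 = 2.6400
beam 6: φ=90°, α=105°
  cosα=-0.2588 sinα=0.9659 | (3,2) | tMaxX 2.6273 tMaxY 0.4141 | tΔX 3.8637 tΔY 1.0353
    t=0.4141 [y] (3,3)
    t=1.4494 [y] (3,4)
    t=2.4847 [y] (3,5)
    t=2.6273 [x] (2,5)
    t=3.5199 [y] (2,6) — stop
  → r_6 = 3.5199
beam 7: φ=135°, α=150°
  cosα=-0.8660 sinα=0.5000 | (3,2) | tMaxX 0.7852 tMaxY 0.8000 | tΔX 1.1547 tΔY 2.0000
    t=0.7852 [x] (2,2)
    t=0.8000 [y] (2,3)
    t=1.9399 [x] (1,3)
    t=2.8000 [y] (1,4)
    t=3.0946 [x] (0,4) — stop
  → r_7 = 3.0946

ranges = [1.8475, 1.6564, 1.5242, 1.3666, 2.6400, 3.5199, 3.0946]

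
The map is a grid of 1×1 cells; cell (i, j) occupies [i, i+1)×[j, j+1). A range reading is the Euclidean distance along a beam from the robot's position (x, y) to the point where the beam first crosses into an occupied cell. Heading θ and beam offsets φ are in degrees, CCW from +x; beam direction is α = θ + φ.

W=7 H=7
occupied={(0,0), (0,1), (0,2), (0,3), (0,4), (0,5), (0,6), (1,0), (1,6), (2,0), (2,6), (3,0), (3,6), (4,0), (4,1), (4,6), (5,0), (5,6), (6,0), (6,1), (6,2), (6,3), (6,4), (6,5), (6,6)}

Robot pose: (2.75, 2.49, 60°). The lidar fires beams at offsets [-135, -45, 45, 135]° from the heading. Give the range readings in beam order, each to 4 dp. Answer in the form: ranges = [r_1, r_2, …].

ranges = [1.5426, 3.3646, 3.6338, 1.8117]

beam 1: φ=-135°, α=285°
  dir = (cos 285°, sin 285°) = (0.2588, -0.9659); from cell (2,2)
  next x-line at t=0.9659, next y-line at t=0.5073; Δt_x=3.8637, Δt_y=1.0353
    y: enter (2,1) at t=0.5073
    x: enter (3,1) at t=0.9659
    y: enter (3,0) at t=1.5426 ← occupied
  → r_1 = 1.5426
beam 2: φ=-45°, α=15°
  dir = (cos 15°, sin 15°) = (0.9659, 0.2588); from cell (2,2)
  next x-line at t=0.2588, next y-line at t=1.9705; Δt_x=1.0353, Δt_y=3.8637
    x: enter (3,2) at t=0.2588
    x: enter (4,2) at t=1.2941
    y: enter (4,3) at t=1.9705
    x: enter (5,3) at t=2.3294
    x: enter (6,3) at t=3.3646 ← occupied
  → r_2 = 3.3646
beam 3: φ=45°, α=105°
  dir = (cos 105°, sin 105°) = (-0.2588, 0.9659); from cell (2,2)
  next x-line at t=2.8978, next y-line at t=0.5280; Δt_x=3.8637, Δt_y=1.0353
    y: enter (2,3) at t=0.5280
    y: enter (2,4) at t=1.5633
    y: enter (2,5) at t=2.5985
    x: enter (1,5) at t=2.8978
    y: enter (1,6) at t=3.6338 ← occupied
  → r_3 = 3.6338
beam 4: φ=135°, α=195°
  dir = (cos 195°, sin 195°) = (-0.9659, -0.2588); from cell (2,2)
  next x-line at t=0.7765, next y-line at t=1.8932; Δt_x=1.0353, Δt_y=3.8637
    x: enter (1,2) at t=0.7765
    x: enter (0,2) at t=1.8117 ← occupied
  → r_4 = 1.8117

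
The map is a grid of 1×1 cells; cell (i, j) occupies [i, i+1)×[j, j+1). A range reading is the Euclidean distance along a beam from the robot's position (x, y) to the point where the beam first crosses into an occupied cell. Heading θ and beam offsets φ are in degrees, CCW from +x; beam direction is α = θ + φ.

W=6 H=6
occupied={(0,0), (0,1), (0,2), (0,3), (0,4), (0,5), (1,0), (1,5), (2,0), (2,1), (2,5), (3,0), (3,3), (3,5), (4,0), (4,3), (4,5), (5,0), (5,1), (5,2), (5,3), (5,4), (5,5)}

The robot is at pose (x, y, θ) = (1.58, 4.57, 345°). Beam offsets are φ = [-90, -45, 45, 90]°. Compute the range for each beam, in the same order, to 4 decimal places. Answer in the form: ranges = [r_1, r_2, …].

beam 1: φ=-90°, α=255°
  cosα=-0.2588 sinα=-0.9659 | (1,4) | tMaxX 2.2409 tMaxY 0.5901 | tΔX 3.8637 tΔY 1.0353
    t=0.5901 [y] (1,3)
    t=1.6254 [y] (1,2)
    t=2.2409 [x] (0,2) — stop
  → r_1 = 2.2409
beam 2: φ=-45°, α=300°
  cosα=0.5000 sinα=-0.8660 | (1,4) | tMaxX 0.8400 tMaxY 0.6582 | tΔX 2.0000 tΔY 1.1547
    t=0.6582 [y] (1,3)
    t=0.8400 [x] (2,3)
    t=1.8129 [y] (2,2)
    t=2.8400 [x] (3,2)
    t=2.9676 [y] (3,1)
    t=4.1223 [y] (3,0) — stop
  → r_2 = 4.1223
beam 3: φ=45°, α=30°
  cosα=0.8660 sinα=0.5000 | (1,4) | tMaxX 0.4850 tMaxY 0.8600 | tΔX 1.1547 tΔY 2.0000
    t=0.4850 [x] (2,4)
    t=0.8600 [y] (2,5) — stop
  → r_3 = 0.8600
beam 4: φ=90°, α=75°
  cosα=0.2588 sinα=0.9659 | (1,4) | tMaxX 1.6228 tMaxY 0.4452 | tΔX 3.8637 tΔY 1.0353
    t=0.4452 [y] (1,5) — stop
  → r_4 = 0.4452

ranges = [2.2409, 4.1223, 0.8600, 0.4452]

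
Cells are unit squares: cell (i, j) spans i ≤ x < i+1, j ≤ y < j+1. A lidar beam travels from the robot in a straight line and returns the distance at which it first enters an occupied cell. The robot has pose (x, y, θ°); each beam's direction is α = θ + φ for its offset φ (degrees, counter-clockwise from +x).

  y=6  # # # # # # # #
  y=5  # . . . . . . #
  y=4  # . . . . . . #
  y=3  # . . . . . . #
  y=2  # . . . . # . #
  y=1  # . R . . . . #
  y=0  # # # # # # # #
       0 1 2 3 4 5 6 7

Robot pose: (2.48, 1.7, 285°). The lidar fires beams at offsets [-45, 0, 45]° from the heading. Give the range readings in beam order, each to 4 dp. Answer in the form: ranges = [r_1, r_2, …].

ranges = [0.8083, 0.7247, 1.4000]

beam 1: φ=-45°, α=240°
  direction (-0.5000, -0.8660); cell (2,1); t to first gridline: x 0.9600, y 0.8083 (then +2.0000 / +1.1547)
    (2,0) via y @ 0.8083  # hit
  → r_1 = 0.8083
beam 2: φ=0°, α=285°
  direction (0.2588, -0.9659); cell (2,1); t to first gridline: x 2.0091, y 0.7247 (then +3.8637 / +1.0353)
    (2,0) via y @ 0.7247  # hit
  → r_2 = 0.7247
beam 3: φ=45°, α=330°
  direction (0.8660, -0.5000); cell (2,1); t to first gridline: x 0.6004, y 1.4000 (then +1.1547 / +2.0000)
    (3,1) via x @ 0.6004
    (3,0) via y @ 1.4000  # hit
  → r_3 = 1.4000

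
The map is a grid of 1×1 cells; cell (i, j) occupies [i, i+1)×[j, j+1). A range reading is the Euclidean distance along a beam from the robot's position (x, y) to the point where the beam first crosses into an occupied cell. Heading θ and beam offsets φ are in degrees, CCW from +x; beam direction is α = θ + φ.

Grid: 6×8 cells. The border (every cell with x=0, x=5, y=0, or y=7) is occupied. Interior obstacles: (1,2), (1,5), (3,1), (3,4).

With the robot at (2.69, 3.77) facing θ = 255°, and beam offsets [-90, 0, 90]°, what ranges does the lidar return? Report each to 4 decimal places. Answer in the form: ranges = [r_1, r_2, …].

beam 1: φ=-90°, α=165°
  cosα=-0.9659 sinα=0.2588 | (2,3) | tMaxX 0.7143 tMaxY 0.8887 | tΔX 1.0353 tΔY 3.8637
    t=0.7143 [x] (1,3)
    t=0.8887 [y] (1,4)
    t=1.7496 [x] (0,4) — stop
  → r_1 = 1.7496
beam 2: φ=0°, α=255°
  cosα=-0.2588 sinα=-0.9659 | (2,3) | tMaxX 2.6660 tMaxY 0.7972 | tΔX 3.8637 tΔY 1.0353
    t=0.7972 [y] (2,2)
    t=1.8324 [y] (2,1)
    t=2.6660 [x] (1,1)
    t=2.8677 [y] (1,0) — stop
  → r_2 = 2.8677
beam 3: φ=90°, α=345°
  cosα=0.9659 sinα=-0.2588 | (2,3) | tMaxX 0.3209 tMaxY 2.9751 | tΔX 1.0353 tΔY 3.8637
    t=0.3209 [x] (3,3)
    t=1.3562 [x] (4,3)
    t=2.3915 [x] (5,3) — stop
  → r_3 = 2.3915

ranges = [1.7496, 2.8677, 2.3915]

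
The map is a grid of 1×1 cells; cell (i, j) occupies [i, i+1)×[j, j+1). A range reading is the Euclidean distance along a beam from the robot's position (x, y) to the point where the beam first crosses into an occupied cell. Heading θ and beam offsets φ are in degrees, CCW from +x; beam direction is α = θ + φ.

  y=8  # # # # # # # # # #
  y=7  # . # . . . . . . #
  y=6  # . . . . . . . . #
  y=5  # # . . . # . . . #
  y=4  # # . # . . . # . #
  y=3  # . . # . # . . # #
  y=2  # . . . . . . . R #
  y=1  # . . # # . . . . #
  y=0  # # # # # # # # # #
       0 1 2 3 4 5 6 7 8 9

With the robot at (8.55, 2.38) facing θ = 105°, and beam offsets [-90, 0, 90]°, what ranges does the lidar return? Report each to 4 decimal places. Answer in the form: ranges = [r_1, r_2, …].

beam 1: φ=-90°, α=15°
  dir = (cos 15°, sin 15°) = (0.9659, 0.2588); from cell (8,2)
  next x-line at t=0.4659, next y-line at t=2.3955; Δt_x=1.0353, Δt_y=3.8637
    x: enter (9,2) at t=0.4659 ← occupied
  → r_1 = 0.4659
beam 2: φ=0°, α=105°
  dir = (cos 105°, sin 105°) = (-0.2588, 0.9659); from cell (8,2)
  next x-line at t=2.1250, next y-line at t=0.6419; Δt_x=3.8637, Δt_y=1.0353
    y: enter (8,3) at t=0.6419 ← occupied
  → r_2 = 0.6419
beam 3: φ=90°, α=195°
  dir = (cos 195°, sin 195°) = (-0.9659, -0.2588); from cell (8,2)
  next x-line at t=0.5694, next y-line at t=1.4682; Δt_x=1.0353, Δt_y=3.8637
    x: enter (7,2) at t=0.5694
    y: enter (7,1) at t=1.4682
    x: enter (6,1) at t=1.6047
    x: enter (5,1) at t=2.6400
    x: enter (4,1) at t=3.6752 ← occupied
  → r_3 = 3.6752

ranges = [0.4659, 0.6419, 3.6752]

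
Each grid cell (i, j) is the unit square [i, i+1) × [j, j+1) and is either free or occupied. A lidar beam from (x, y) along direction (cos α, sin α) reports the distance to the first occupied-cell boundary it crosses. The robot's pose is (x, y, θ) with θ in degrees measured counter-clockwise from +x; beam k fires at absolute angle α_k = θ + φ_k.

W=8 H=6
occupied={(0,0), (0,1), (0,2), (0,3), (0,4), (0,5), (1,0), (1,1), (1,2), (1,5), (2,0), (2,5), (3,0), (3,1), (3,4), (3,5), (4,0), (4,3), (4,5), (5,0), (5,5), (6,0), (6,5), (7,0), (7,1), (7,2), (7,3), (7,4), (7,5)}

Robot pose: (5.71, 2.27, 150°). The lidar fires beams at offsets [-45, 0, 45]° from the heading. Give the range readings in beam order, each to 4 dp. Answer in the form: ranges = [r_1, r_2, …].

ranges = [2.8263, 1.4600, 1.7703]

beam 1: φ=-45°, α=105°
  d=(-0.2588,0.9659)  start (5,2)  tX=2.7432 tY=0.7558  stride 1/|dx|=3.8637 1/|dy|=1.0353
    cross y-line → (5,3), t=0.7558
    cross y-line → (5,4), t=1.7910
    cross x-line → (4,4), t=2.7432
    cross y-line → (4,5), t=2.8263 (wall)
  → r_1 = 2.8263
beam 2: φ=0°, α=150°
  d=(-0.8660,0.5000)  start (5,2)  tX=0.8198 tY=1.4600  stride 1/|dx|=1.1547 1/|dy|=2.0000
    cross x-line → (4,2), t=0.8198
    cross y-line → (4,3), t=1.4600 (wall)
  → r_2 = 1.4600
beam 3: φ=45°, α=195°
  d=(-0.9659,-0.2588)  start (5,2)  tX=0.7350 tY=1.0432  stride 1/|dx|=1.0353 1/|dy|=3.8637
    cross x-line → (4,2), t=0.7350
    cross y-line → (4,1), t=1.0432
    cross x-line → (3,1), t=1.7703 (wall)
  → r_3 = 1.7703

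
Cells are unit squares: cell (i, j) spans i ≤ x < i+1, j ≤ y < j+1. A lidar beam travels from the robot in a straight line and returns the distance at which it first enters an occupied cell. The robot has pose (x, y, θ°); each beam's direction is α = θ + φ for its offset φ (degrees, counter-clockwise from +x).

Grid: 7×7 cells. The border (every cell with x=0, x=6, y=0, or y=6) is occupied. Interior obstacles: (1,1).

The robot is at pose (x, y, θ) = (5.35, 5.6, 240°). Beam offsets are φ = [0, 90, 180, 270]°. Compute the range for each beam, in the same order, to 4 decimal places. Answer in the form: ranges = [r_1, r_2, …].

ranges = [5.3116, 0.7506, 0.4619, 0.8000]

beam 1: φ=0°, α=240°
  d=(-0.5000,-0.8660)  start (5,5)  tX=0.7000 tY=0.6928  stride 1/|dx|=2.0000 1/|dy|=1.1547
    cross y-line → (5,4), t=0.6928
    cross x-line → (4,4), t=0.7000
    cross y-line → (4,3), t=1.8475
    cross x-line → (3,3), t=2.7000
    cross y-line → (3,2), t=3.0022
    cross y-line → (3,1), t=4.1569
    cross x-line → (2,1), t=4.7000
    cross y-line → (2,0), t=5.3116 (wall)
  → r_1 = 5.3116
beam 2: φ=90°, α=330°
  d=(0.8660,-0.5000)  start (5,5)  tX=0.7506 tY=1.2000  stride 1/|dx|=1.1547 1/|dy|=2.0000
    cross x-line → (6,5), t=0.7506 (wall)
  → r_2 = 0.7506
beam 3: φ=180°, α=60°
  d=(0.5000,0.8660)  start (5,5)  tX=1.3000 tY=0.4619  stride 1/|dx|=2.0000 1/|dy|=1.1547
    cross y-line → (5,6), t=0.4619 (wall)
  → r_3 = 0.4619
beam 4: φ=270°, α=150°
  d=(-0.8660,0.5000)  start (5,5)  tX=0.4041 tY=0.8000  stride 1/|dx|=1.1547 1/|dy|=2.0000
    cross x-line → (4,5), t=0.4041
    cross y-line → (4,6), t=0.8000 (wall)
  → r_4 = 0.8000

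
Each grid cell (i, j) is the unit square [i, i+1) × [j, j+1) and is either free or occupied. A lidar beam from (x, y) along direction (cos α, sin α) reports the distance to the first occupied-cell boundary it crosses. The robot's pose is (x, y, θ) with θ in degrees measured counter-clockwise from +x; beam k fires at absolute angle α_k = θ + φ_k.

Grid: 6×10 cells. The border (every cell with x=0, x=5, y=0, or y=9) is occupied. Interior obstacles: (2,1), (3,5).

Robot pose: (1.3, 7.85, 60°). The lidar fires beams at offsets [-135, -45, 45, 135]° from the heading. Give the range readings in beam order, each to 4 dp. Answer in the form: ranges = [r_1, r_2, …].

beam 1: φ=-135°, α=285°
  cosα=0.2588 sinα=-0.9659 | (1,7) | tMaxX 2.7046 tMaxY 0.8800 | tΔX 3.8637 tΔY 1.0353
    t=0.8800 [y] (1,6)
    t=1.9153 [y] (1,5)
    t=2.7046 [x] (2,5)
    t=2.9505 [y] (2,4)
    t=3.9858 [y] (2,3)
    t=5.0211 [y] (2,2)
    t=6.0564 [y] (2,1) — stop
  → r_1 = 6.0564
beam 2: φ=-45°, α=15°
  cosα=0.9659 sinα=0.2588 | (1,7) | tMaxX 0.7247 tMaxY 0.5796 | tΔX 1.0353 tΔY 3.8637
    t=0.5796 [y] (1,8)
    t=0.7247 [x] (2,8)
    t=1.7600 [x] (3,8)
    t=2.7952 [x] (4,8)
    t=3.8305 [x] (5,8) — stop
  → r_2 = 3.8305
beam 3: φ=45°, α=105°
  cosα=-0.2588 sinα=0.9659 | (1,7) | tMaxX 1.1591 tMaxY 0.1553 | tΔX 3.8637 tΔY 1.0353
    t=0.1553 [y] (1,8)
    t=1.1591 [x] (0,8) — stop
  → r_3 = 1.1591
beam 4: φ=135°, α=195°
  cosα=-0.9659 sinα=-0.2588 | (1,7) | tMaxX 0.3106 tMaxY 3.2841 | tΔX 1.0353 tΔY 3.8637
    t=0.3106 [x] (0,7) — stop
  → r_4 = 0.3106

ranges = [6.0564, 3.8305, 1.1591, 0.3106]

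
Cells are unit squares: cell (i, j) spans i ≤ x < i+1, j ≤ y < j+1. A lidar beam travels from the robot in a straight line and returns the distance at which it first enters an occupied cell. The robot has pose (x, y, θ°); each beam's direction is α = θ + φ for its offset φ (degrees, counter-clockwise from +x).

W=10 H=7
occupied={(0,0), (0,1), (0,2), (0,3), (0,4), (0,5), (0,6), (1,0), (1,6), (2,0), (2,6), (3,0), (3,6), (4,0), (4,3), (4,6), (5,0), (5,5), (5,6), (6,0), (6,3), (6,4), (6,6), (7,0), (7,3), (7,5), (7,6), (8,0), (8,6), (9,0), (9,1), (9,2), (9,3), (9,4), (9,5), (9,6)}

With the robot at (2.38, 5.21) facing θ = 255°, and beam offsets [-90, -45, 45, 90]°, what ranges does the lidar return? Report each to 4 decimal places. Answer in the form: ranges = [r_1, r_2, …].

ranges = [1.4287, 1.5935, 4.8613, 3.7477]

beam 1: φ=-90°, α=165°
  cosα=-0.9659 sinα=0.2588 | (2,5) | tMaxX 0.3934 tMaxY 3.0523 | tΔX 1.0353 tΔY 3.8637
    t=0.3934 [x] (1,5)
    t=1.4287 [x] (0,5) — stop
  → r_1 = 1.4287
beam 2: φ=-45°, α=210°
  cosα=-0.8660 sinα=-0.5000 | (2,5) | tMaxX 0.4388 tMaxY 0.4200 | tΔX 1.1547 tΔY 2.0000
    t=0.4200 [y] (2,4)
    t=0.4388 [x] (1,4)
    t=1.5935 [x] (0,4) — stop
  → r_2 = 1.5935
beam 3: φ=45°, α=300°
  cosα=0.5000 sinα=-0.8660 | (2,5) | tMaxX 1.2400 tMaxY 0.2425 | tΔX 2.0000 tΔY 1.1547
    t=0.2425 [y] (2,4)
    t=1.2400 [x] (3,4)
    t=1.3972 [y] (3,3)
    t=2.5519 [y] (3,2)
    t=3.2400 [x] (4,2)
    t=3.7066 [y] (4,1)
    t=4.8613 [y] (4,0) — stop
  → r_3 = 4.8613
beam 4: φ=90°, α=345°
  cosα=0.9659 sinα=-0.2588 | (2,5) | tMaxX 0.6419 tMaxY 0.8114 | tΔX 1.0353 tΔY 3.8637
    t=0.6419 [x] (3,5)
    t=0.8114 [y] (3,4)
    t=1.6771 [x] (4,4)
    t=2.7124 [x] (5,4)
    t=3.7477 [x] (6,4) — stop
  → r_4 = 3.7477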